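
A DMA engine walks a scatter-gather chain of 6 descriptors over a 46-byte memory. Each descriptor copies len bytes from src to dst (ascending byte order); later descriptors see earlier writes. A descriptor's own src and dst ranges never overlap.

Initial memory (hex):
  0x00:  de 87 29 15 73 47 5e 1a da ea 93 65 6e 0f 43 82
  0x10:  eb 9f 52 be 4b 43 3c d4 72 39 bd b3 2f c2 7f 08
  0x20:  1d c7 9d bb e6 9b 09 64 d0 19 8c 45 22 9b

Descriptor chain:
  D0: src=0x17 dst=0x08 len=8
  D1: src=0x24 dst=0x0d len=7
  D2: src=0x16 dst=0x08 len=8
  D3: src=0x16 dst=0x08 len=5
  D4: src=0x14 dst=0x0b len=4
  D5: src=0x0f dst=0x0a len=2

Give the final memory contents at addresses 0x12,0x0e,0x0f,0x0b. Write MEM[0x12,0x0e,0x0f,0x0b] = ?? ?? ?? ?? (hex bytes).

MEM[0x12,0x0e,0x0f,0x0b] = 19 d4 c2 64

[0] 0x17->0x08 len=8 : d4 72 39 bd b3 2f c2 7f
[1] 0x24->0x0d len=7 : e6 9b 09 64 d0 19 8c
[2] 0x16->0x08 len=8 : 3c d4 72 39 bd b3 2f c2
[3] 0x16->0x08 len=5 : 3c d4 72 39 bd
[4] 0x14->0x0b len=4 : 4b 43 3c d4
[5] 0x0f->0x0a len=2 : c2 64
query mem[0x12]=0x19, mem[0x0e]=0xd4, mem[0x0f]=0xc2, mem[0x0b]=0x64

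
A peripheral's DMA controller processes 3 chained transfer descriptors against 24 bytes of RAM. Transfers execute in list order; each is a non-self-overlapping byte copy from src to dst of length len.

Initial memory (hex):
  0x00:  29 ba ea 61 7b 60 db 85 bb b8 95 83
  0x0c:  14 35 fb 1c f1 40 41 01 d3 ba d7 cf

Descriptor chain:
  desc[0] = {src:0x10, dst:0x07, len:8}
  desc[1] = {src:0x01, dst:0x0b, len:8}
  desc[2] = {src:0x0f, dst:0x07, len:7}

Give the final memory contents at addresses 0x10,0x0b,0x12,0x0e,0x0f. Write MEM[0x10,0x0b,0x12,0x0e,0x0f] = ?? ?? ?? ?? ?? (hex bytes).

#0 dst[0x07+8] := {0xf1,0x40,0x41,0x01,0xd3,0xba,0xd7,0xcf}
#1 dst[0x0b+8] := {0xba,0xea,0x61,0x7b,0x60,0xdb,0xf1,0x40}
#2 dst[0x07+7] := {0x60,0xdb,0xf1,0x40,0x01,0xd3,0xba}
query mem[0x10]=0xdb, mem[0x0b]=0x01, mem[0x12]=0x40, mem[0x0e]=0x7b, mem[0x0f]=0x60

MEM[0x10,0x0b,0x12,0x0e,0x0f] = db 01 40 7b 60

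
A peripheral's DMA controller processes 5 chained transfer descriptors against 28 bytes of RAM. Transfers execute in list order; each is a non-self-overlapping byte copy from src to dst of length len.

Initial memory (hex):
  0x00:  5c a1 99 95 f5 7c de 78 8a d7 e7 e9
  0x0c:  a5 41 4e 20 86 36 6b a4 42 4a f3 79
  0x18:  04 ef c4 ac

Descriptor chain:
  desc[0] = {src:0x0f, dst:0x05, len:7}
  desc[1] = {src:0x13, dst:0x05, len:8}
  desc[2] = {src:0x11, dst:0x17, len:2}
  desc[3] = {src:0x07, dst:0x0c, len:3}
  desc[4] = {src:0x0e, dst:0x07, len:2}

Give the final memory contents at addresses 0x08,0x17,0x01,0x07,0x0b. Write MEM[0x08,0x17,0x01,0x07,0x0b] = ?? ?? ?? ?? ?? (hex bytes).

MEM[0x08,0x17,0x01,0x07,0x0b] = 20 36 a1 79 ef

D0: mem[0x05..0x0b] <- [20 86 36 6b a4 42 4a]
D1: mem[0x05..0x0c] <- [a4 42 4a f3 79 04 ef c4]
D2: mem[0x17..0x18] <- [36 6b]
D3: mem[0x0c..0x0e] <- [4a f3 79]
D4: mem[0x07..0x08] <- [79 20]
query mem[0x08]=0x20, mem[0x17]=0x36, mem[0x01]=0xa1, mem[0x07]=0x79, mem[0x0b]=0xef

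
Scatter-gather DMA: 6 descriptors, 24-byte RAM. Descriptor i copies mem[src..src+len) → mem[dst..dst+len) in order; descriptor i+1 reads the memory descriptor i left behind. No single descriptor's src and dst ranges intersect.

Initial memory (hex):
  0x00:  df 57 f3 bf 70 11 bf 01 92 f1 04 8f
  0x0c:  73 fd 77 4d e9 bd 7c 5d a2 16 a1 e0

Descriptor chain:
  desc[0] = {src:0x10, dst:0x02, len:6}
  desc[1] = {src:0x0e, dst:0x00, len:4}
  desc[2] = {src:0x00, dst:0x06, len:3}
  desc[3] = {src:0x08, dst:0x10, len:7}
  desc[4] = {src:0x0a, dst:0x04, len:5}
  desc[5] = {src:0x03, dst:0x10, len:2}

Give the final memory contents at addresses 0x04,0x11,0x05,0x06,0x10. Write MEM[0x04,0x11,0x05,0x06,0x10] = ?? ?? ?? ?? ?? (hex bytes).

D0: mem[0x02..0x07] <- [e9 bd 7c 5d a2 16]
D1: mem[0x00..0x03] <- [77 4d e9 bd]
D2: mem[0x06..0x08] <- [77 4d e9]
D3: mem[0x10..0x16] <- [e9 f1 04 8f 73 fd 77]
D4: mem[0x04..0x08] <- [04 8f 73 fd 77]
D5: mem[0x10..0x11] <- [bd 04]
query mem[0x04]=0x04, mem[0x11]=0x04, mem[0x05]=0x8f, mem[0x06]=0x73, mem[0x10]=0xbd

MEM[0x04,0x11,0x05,0x06,0x10] = 04 04 8f 73 bd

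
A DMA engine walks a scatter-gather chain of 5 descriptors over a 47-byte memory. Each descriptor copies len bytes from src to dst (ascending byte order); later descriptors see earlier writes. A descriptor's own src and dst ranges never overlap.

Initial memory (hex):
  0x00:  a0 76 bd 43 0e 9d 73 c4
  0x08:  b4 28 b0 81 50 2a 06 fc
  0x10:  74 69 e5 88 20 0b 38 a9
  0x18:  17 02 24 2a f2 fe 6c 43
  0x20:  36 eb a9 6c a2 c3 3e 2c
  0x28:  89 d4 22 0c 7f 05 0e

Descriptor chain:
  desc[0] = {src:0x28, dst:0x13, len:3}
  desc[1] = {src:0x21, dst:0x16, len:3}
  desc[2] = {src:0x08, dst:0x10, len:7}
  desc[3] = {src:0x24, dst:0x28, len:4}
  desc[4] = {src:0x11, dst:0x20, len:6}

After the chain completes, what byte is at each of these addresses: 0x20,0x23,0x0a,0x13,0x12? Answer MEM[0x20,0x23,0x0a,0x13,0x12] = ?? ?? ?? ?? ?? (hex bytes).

D0: mem[0x13..0x15] <- [89 d4 22]
D1: mem[0x16..0x18] <- [eb a9 6c]
D2: mem[0x10..0x16] <- [b4 28 b0 81 50 2a 06]
D3: mem[0x28..0x2b] <- [a2 c3 3e 2c]
D4: mem[0x20..0x25] <- [28 b0 81 50 2a 06]
query mem[0x20]=0x28, mem[0x23]=0x50, mem[0x0a]=0xb0, mem[0x13]=0x81, mem[0x12]=0xb0

MEM[0x20,0x23,0x0a,0x13,0x12] = 28 50 b0 81 b0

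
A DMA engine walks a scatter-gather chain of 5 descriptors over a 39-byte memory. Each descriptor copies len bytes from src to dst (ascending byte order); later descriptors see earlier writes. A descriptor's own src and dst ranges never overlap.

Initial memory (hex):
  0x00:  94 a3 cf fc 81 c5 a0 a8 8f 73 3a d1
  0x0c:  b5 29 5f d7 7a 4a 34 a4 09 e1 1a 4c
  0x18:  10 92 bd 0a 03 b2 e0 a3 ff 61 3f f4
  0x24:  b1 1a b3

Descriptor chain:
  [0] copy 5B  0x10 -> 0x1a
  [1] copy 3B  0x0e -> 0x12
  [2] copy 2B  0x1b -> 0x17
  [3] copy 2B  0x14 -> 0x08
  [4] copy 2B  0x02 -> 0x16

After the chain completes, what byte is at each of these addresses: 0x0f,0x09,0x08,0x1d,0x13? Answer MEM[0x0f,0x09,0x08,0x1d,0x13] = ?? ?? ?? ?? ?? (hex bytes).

[0] 0x10->0x1a len=5 : 7a 4a 34 a4 09
[1] 0x0e->0x12 len=3 : 5f d7 7a
[2] 0x1b->0x17 len=2 : 4a 34
[3] 0x14->0x08 len=2 : 7a e1
[4] 0x02->0x16 len=2 : cf fc
query mem[0x0f]=0xd7, mem[0x09]=0xe1, mem[0x08]=0x7a, mem[0x1d]=0xa4, mem[0x13]=0xd7

MEM[0x0f,0x09,0x08,0x1d,0x13] = d7 e1 7a a4 d7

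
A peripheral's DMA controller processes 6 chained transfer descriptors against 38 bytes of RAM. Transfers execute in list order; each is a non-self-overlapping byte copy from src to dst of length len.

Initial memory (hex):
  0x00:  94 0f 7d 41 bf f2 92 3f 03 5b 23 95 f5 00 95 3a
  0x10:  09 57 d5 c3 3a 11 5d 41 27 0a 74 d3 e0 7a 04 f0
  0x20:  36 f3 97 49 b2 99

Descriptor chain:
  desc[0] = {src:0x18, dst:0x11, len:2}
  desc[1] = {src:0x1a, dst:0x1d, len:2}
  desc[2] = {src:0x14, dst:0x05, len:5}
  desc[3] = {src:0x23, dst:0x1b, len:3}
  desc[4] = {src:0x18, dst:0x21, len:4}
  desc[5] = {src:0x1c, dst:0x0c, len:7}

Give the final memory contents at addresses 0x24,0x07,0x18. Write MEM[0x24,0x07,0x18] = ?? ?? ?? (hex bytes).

D0: mem[0x11..0x12] <- [27 0a]
D1: mem[0x1d..0x1e] <- [74 d3]
D2: mem[0x05..0x09] <- [3a 11 5d 41 27]
D3: mem[0x1b..0x1d] <- [49 b2 99]
D4: mem[0x21..0x24] <- [27 0a 74 49]
D5: mem[0x0c..0x12] <- [b2 99 d3 f0 36 27 0a]
query mem[0x24]=0x49, mem[0x07]=0x5d, mem[0x18]=0x27

MEM[0x24,0x07,0x18] = 49 5d 27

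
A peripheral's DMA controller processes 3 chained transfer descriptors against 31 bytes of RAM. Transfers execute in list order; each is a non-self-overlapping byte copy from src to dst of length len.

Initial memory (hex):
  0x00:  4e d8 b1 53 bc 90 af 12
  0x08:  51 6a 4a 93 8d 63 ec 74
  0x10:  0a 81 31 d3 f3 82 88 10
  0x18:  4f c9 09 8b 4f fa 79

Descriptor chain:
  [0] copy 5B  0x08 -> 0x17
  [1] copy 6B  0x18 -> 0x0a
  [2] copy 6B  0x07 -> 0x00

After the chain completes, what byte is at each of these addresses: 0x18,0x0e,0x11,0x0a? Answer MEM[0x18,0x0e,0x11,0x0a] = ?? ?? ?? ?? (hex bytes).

#0 dst[0x17+5] := {0x51,0x6a,0x4a,0x93,0x8d}
#1 dst[0x0a+6] := {0x6a,0x4a,0x93,0x8d,0x4f,0xfa}
#2 dst[0x00+6] := {0x12,0x51,0x6a,0x6a,0x4a,0x93}
query mem[0x18]=0x6a, mem[0x0e]=0x4f, mem[0x11]=0x81, mem[0x0a]=0x6a

MEM[0x18,0x0e,0x11,0x0a] = 6a 4f 81 6a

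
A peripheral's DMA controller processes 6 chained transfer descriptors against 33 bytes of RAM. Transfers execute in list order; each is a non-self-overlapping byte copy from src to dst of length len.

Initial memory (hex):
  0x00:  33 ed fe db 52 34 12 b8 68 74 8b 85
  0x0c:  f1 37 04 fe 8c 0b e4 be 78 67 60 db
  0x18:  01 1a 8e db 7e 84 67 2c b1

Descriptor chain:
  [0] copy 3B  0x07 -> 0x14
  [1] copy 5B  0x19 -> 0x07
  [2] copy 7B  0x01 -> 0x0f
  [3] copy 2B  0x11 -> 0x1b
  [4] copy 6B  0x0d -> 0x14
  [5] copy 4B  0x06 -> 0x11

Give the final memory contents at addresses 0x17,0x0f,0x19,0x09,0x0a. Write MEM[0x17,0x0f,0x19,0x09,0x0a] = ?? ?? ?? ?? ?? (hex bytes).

  after D0: wrote 3B at 0x14 = b86874
  after D1: wrote 5B at 0x07 = 1a8edb7e84
  after D2: wrote 7B at 0x0f = edfedb5234121a
  after D3: wrote 2B at 0x1b = db52
  after D4: wrote 6B at 0x14 = 3704edfedb52
  after D5: wrote 4B at 0x11 = 121a8edb
query mem[0x17]=0xfe, mem[0x0f]=0xed, mem[0x19]=0x52, mem[0x09]=0xdb, mem[0x0a]=0x7e

MEM[0x17,0x0f,0x19,0x09,0x0a] = fe ed 52 db 7e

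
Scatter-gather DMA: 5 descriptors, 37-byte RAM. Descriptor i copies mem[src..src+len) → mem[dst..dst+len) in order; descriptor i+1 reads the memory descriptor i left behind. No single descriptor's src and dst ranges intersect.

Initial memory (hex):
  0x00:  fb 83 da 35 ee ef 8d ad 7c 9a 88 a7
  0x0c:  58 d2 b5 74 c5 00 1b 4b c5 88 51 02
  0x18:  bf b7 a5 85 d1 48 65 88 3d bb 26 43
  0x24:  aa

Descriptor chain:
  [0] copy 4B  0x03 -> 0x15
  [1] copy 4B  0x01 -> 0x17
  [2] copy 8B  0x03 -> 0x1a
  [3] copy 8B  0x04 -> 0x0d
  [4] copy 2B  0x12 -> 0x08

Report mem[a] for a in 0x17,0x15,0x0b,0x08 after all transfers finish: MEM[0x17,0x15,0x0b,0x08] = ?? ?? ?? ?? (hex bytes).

#0 dst[0x15+4] := {0x35,0xee,0xef,0x8d}
#1 dst[0x17+4] := {0x83,0xda,0x35,0xee}
#2 dst[0x1a+8] := {0x35,0xee,0xef,0x8d,0xad,0x7c,0x9a,0x88}
#3 dst[0x0d+8] := {0xee,0xef,0x8d,0xad,0x7c,0x9a,0x88,0xa7}
#4 dst[0x08+2] := {0x9a,0x88}
query mem[0x17]=0x83, mem[0x15]=0x35, mem[0x0b]=0xa7, mem[0x08]=0x9a

MEM[0x17,0x15,0x0b,0x08] = 83 35 a7 9a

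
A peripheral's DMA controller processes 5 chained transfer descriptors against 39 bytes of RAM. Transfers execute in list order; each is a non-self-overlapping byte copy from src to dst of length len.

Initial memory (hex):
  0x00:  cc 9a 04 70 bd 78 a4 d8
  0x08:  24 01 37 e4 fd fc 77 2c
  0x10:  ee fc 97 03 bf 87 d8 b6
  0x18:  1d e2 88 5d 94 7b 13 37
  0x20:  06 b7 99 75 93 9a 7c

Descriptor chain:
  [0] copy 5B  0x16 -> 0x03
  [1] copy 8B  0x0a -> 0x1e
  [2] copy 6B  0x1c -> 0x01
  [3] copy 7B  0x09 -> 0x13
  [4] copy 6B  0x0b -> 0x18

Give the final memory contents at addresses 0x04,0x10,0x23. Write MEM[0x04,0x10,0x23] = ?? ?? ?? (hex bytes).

D0: mem[0x03..0x07] <- [d8 b6 1d e2 88]
D1: mem[0x1e..0x25] <- [37 e4 fd fc 77 2c ee fc]
D2: mem[0x01..0x06] <- [94 7b 37 e4 fd fc]
D3: mem[0x13..0x19] <- [01 37 e4 fd fc 77 2c]
D4: mem[0x18..0x1d] <- [e4 fd fc 77 2c ee]
query mem[0x04]=0xe4, mem[0x10]=0xee, mem[0x23]=0x2c

MEM[0x04,0x10,0x23] = e4 ee 2c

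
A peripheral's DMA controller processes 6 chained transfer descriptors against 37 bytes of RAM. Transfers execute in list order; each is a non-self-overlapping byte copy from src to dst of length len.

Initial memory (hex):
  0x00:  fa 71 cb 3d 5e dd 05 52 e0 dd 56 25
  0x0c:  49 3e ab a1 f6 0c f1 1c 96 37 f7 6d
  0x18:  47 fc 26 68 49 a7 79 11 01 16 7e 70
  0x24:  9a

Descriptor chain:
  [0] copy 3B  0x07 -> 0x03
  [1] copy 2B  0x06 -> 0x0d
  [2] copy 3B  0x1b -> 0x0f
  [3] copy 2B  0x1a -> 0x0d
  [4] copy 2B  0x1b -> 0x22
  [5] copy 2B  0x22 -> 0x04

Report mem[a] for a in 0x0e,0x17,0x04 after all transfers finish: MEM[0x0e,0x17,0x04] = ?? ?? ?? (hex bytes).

MEM[0x0e,0x17,0x04] = 68 6d 68

#0 dst[0x03+3] := {0x52,0xe0,0xdd}
#1 dst[0x0d+2] := {0x05,0x52}
#2 dst[0x0f+3] := {0x68,0x49,0xa7}
#3 dst[0x0d+2] := {0x26,0x68}
#4 dst[0x22+2] := {0x68,0x49}
#5 dst[0x04+2] := {0x68,0x49}
query mem[0x0e]=0x68, mem[0x17]=0x6d, mem[0x04]=0x68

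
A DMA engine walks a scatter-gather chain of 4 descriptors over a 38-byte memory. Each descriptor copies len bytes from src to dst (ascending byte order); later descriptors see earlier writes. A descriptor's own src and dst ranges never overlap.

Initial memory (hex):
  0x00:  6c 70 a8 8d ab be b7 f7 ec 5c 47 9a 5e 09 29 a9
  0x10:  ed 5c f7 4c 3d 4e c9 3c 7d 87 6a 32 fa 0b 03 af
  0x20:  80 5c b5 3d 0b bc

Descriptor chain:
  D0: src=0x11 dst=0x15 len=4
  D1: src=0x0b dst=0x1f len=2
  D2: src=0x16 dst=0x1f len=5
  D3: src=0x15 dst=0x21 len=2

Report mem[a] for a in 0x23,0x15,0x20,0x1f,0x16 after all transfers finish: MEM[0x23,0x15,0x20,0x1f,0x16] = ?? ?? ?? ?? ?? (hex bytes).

MEM[0x23,0x15,0x20,0x1f,0x16] = 6a 5c 4c f7 f7

D0: mem[0x15..0x18] <- [5c f7 4c 3d]
D1: mem[0x1f..0x20] <- [9a 5e]
D2: mem[0x1f..0x23] <- [f7 4c 3d 87 6a]
D3: mem[0x21..0x22] <- [5c f7]
query mem[0x23]=0x6a, mem[0x15]=0x5c, mem[0x20]=0x4c, mem[0x1f]=0xf7, mem[0x16]=0xf7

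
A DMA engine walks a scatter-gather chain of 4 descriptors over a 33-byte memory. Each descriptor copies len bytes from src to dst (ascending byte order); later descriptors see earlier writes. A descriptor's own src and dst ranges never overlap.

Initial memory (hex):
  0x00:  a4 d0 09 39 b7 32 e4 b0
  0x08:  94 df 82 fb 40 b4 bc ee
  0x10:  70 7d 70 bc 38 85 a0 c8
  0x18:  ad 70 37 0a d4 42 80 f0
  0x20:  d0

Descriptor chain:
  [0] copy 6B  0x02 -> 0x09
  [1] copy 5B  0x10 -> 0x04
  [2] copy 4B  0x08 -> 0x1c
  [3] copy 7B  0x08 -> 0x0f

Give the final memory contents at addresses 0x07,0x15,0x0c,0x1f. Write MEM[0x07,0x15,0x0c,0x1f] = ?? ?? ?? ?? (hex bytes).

[0] 0x02->0x09 len=6 : 09 39 b7 32 e4 b0
[1] 0x10->0x04 len=5 : 70 7d 70 bc 38
[2] 0x08->0x1c len=4 : 38 09 39 b7
[3] 0x08->0x0f len=7 : 38 09 39 b7 32 e4 b0
query mem[0x07]=0xbc, mem[0x15]=0xb0, mem[0x0c]=0x32, mem[0x1f]=0xb7

MEM[0x07,0x15,0x0c,0x1f] = bc b0 32 b7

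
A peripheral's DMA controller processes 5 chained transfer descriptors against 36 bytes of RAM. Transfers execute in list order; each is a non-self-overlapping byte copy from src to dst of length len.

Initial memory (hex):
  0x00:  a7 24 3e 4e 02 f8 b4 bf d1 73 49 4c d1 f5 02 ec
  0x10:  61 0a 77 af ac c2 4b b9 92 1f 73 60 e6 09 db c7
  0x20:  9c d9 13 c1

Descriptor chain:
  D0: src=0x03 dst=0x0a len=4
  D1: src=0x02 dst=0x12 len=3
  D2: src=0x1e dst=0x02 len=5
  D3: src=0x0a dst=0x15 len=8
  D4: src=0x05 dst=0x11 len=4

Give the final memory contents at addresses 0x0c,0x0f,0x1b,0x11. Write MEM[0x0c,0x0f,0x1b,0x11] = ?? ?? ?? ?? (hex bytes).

MEM[0x0c,0x0f,0x1b,0x11] = f8 ec 61 d9

[0] 0x03->0x0a len=4 : 4e 02 f8 b4
[1] 0x02->0x12 len=3 : 3e 4e 02
[2] 0x1e->0x02 len=5 : db c7 9c d9 13
[3] 0x0a->0x15 len=8 : 4e 02 f8 b4 02 ec 61 0a
[4] 0x05->0x11 len=4 : d9 13 bf d1
query mem[0x0c]=0xf8, mem[0x0f]=0xec, mem[0x1b]=0x61, mem[0x11]=0xd9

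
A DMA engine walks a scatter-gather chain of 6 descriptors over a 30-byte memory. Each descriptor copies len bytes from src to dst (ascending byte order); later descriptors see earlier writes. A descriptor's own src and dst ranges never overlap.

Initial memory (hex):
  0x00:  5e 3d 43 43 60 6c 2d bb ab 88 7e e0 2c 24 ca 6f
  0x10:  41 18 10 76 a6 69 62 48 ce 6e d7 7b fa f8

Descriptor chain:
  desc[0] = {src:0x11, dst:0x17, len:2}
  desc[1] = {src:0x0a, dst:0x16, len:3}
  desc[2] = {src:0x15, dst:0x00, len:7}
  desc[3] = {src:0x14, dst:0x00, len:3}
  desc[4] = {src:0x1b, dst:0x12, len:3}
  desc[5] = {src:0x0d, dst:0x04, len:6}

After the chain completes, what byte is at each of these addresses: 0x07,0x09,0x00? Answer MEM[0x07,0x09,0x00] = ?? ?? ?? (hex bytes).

MEM[0x07,0x09,0x00] = 41 7b a6

#0 dst[0x17+2] := {0x18,0x10}
#1 dst[0x16+3] := {0x7e,0xe0,0x2c}
#2 dst[0x00+7] := {0x69,0x7e,0xe0,0x2c,0x6e,0xd7,0x7b}
#3 dst[0x00+3] := {0xa6,0x69,0x7e}
#4 dst[0x12+3] := {0x7b,0xfa,0xf8}
#5 dst[0x04+6] := {0x24,0xca,0x6f,0x41,0x18,0x7b}
query mem[0x07]=0x41, mem[0x09]=0x7b, mem[0x00]=0xa6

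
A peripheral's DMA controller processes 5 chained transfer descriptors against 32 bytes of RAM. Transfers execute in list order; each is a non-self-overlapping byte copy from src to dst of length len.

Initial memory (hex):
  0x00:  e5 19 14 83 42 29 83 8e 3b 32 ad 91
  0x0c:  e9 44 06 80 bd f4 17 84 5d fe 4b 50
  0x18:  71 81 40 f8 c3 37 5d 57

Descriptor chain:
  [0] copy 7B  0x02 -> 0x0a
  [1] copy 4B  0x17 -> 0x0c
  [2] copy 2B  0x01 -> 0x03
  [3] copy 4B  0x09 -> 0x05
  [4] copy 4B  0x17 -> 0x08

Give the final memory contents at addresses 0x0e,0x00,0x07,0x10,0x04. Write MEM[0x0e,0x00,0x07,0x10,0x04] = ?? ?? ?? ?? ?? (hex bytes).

MEM[0x0e,0x00,0x07,0x10,0x04] = 81 e5 83 3b 14

[0] 0x02->0x0a len=7 : 14 83 42 29 83 8e 3b
[1] 0x17->0x0c len=4 : 50 71 81 40
[2] 0x01->0x03 len=2 : 19 14
[3] 0x09->0x05 len=4 : 32 14 83 50
[4] 0x17->0x08 len=4 : 50 71 81 40
query mem[0x0e]=0x81, mem[0x00]=0xe5, mem[0x07]=0x83, mem[0x10]=0x3b, mem[0x04]=0x14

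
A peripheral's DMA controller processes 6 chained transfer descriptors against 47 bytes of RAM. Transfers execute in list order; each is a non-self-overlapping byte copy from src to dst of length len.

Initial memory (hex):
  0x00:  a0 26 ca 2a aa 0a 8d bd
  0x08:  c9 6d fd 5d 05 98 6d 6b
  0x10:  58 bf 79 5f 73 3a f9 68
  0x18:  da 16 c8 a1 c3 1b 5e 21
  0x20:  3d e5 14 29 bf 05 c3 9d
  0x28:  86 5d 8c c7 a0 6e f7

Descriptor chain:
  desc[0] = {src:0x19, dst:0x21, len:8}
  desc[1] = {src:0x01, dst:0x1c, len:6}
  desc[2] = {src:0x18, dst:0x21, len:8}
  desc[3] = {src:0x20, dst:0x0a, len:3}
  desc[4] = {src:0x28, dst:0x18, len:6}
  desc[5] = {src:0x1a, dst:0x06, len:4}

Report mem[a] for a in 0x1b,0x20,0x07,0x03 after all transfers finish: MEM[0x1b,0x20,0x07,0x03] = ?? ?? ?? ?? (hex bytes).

[0] 0x19->0x21 len=8 : 16 c8 a1 c3 1b 5e 21 3d
[1] 0x01->0x1c len=6 : 26 ca 2a aa 0a 8d
[2] 0x18->0x21 len=8 : da 16 c8 a1 26 ca 2a aa
[3] 0x20->0x0a len=3 : 0a da 16
[4] 0x28->0x18 len=6 : aa 5d 8c c7 a0 6e
[5] 0x1a->0x06 len=4 : 8c c7 a0 6e
query mem[0x1b]=0xc7, mem[0x20]=0x0a, mem[0x07]=0xc7, mem[0x03]=0x2a

MEM[0x1b,0x20,0x07,0x03] = c7 0a c7 2a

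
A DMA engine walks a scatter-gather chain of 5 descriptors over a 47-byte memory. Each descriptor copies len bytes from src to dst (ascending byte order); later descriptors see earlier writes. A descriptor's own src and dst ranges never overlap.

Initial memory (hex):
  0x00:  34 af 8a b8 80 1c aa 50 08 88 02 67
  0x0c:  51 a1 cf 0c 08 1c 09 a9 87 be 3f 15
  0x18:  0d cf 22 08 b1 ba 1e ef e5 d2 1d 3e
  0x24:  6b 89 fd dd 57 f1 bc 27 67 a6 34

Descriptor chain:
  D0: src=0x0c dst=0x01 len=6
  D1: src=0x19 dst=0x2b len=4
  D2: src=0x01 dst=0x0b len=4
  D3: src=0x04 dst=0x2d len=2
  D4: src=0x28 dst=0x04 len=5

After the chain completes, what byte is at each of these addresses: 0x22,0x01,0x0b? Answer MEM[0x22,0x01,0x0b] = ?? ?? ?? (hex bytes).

MEM[0x22,0x01,0x0b] = 1d 51 51

[0] 0x0c->0x01 len=6 : 51 a1 cf 0c 08 1c
[1] 0x19->0x2b len=4 : cf 22 08 b1
[2] 0x01->0x0b len=4 : 51 a1 cf 0c
[3] 0x04->0x2d len=2 : 0c 08
[4] 0x28->0x04 len=5 : 57 f1 bc cf 22
query mem[0x22]=0x1d, mem[0x01]=0x51, mem[0x0b]=0x51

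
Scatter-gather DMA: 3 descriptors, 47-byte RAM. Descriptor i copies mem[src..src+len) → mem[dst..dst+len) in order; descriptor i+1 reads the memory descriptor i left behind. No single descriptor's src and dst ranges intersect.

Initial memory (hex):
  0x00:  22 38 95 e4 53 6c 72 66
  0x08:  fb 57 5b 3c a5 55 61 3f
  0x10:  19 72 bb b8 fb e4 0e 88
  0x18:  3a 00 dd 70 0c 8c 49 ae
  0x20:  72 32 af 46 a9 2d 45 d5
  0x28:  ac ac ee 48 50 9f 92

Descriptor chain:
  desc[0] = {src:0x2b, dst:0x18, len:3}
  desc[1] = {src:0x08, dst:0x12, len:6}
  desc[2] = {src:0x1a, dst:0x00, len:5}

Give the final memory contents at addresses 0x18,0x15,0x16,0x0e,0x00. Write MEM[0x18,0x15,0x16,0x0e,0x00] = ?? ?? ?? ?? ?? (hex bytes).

  after D0: wrote 3B at 0x18 = 48509f
  after D1: wrote 6B at 0x12 = fb575b3ca555
  after D2: wrote 5B at 0x00 = 9f700c8c49
query mem[0x18]=0x48, mem[0x15]=0x3c, mem[0x16]=0xa5, mem[0x0e]=0x61, mem[0x00]=0x9f

MEM[0x18,0x15,0x16,0x0e,0x00] = 48 3c a5 61 9f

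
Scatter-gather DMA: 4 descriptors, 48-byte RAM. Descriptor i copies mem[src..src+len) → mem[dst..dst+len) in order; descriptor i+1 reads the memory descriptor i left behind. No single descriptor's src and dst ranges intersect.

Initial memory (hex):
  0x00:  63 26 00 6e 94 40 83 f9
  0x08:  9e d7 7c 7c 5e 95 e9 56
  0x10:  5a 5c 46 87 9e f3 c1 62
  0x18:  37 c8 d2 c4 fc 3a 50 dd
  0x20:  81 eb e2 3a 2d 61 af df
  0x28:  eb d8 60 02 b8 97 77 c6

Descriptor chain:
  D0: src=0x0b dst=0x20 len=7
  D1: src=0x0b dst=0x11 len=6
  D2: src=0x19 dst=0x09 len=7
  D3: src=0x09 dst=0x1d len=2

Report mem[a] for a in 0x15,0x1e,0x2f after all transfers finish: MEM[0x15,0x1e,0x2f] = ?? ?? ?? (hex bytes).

#0 dst[0x20+7] := {0x7c,0x5e,0x95,0xe9,0x56,0x5a,0x5c}
#1 dst[0x11+6] := {0x7c,0x5e,0x95,0xe9,0x56,0x5a}
#2 dst[0x09+7] := {0xc8,0xd2,0xc4,0xfc,0x3a,0x50,0xdd}
#3 dst[0x1d+2] := {0xc8,0xd2}
query mem[0x15]=0x56, mem[0x1e]=0xd2, mem[0x2f]=0xc6

MEM[0x15,0x1e,0x2f] = 56 d2 c6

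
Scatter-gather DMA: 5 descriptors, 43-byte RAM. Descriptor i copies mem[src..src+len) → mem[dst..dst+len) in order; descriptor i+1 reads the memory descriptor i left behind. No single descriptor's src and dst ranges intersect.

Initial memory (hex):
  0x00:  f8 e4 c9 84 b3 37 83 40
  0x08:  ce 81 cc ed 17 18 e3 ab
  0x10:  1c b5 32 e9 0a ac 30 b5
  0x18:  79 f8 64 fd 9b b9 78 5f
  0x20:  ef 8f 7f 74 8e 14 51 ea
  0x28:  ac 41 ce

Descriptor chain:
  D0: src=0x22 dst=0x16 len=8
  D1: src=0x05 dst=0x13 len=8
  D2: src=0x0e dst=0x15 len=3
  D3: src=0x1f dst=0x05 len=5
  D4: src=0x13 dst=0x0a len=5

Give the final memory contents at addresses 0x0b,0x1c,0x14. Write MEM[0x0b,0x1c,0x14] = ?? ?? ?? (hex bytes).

D0: mem[0x16..0x1d] <- [7f 74 8e 14 51 ea ac 41]
D1: mem[0x13..0x1a] <- [37 83 40 ce 81 cc ed 17]
D2: mem[0x15..0x17] <- [e3 ab 1c]
D3: mem[0x05..0x09] <- [5f ef 8f 7f 74]
D4: mem[0x0a..0x0e] <- [37 83 e3 ab 1c]
query mem[0x0b]=0x83, mem[0x1c]=0xac, mem[0x14]=0x83

MEM[0x0b,0x1c,0x14] = 83 ac 83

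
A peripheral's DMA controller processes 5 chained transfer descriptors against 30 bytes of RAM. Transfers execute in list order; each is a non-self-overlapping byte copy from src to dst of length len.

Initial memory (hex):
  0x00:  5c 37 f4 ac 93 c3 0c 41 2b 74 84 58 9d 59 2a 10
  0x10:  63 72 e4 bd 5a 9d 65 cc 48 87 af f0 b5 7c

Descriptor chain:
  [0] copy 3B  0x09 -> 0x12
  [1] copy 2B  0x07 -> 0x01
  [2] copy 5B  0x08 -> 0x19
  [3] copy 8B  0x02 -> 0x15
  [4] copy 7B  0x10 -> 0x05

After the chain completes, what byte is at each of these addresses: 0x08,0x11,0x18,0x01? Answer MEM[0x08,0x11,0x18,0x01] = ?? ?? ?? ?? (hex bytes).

MEM[0x08,0x11,0x18,0x01] = 84 72 c3 41

[0] 0x09->0x12 len=3 : 74 84 58
[1] 0x07->0x01 len=2 : 41 2b
[2] 0x08->0x19 len=5 : 2b 74 84 58 9d
[3] 0x02->0x15 len=8 : 2b ac 93 c3 0c 41 2b 74
[4] 0x10->0x05 len=7 : 63 72 74 84 58 2b ac
query mem[0x08]=0x84, mem[0x11]=0x72, mem[0x18]=0xc3, mem[0x01]=0x41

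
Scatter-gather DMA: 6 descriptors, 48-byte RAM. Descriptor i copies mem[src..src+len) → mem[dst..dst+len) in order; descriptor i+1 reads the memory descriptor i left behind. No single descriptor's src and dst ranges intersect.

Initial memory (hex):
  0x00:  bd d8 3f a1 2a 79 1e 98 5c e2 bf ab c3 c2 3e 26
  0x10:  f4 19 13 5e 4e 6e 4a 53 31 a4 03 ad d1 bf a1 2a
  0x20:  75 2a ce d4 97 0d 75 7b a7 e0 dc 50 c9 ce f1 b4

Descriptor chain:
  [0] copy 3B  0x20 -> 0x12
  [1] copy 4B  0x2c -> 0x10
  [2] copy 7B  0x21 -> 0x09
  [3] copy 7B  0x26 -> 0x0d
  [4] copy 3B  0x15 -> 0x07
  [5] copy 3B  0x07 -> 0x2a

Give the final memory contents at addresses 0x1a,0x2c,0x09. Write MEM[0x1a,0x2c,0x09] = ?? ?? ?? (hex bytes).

[0] 0x20->0x12 len=3 : 75 2a ce
[1] 0x2c->0x10 len=4 : c9 ce f1 b4
[2] 0x21->0x09 len=7 : 2a ce d4 97 0d 75 7b
[3] 0x26->0x0d len=7 : 75 7b a7 e0 dc 50 c9
[4] 0x15->0x07 len=3 : 6e 4a 53
[5] 0x07->0x2a len=3 : 6e 4a 53
query mem[0x1a]=0x03, mem[0x2c]=0x53, mem[0x09]=0x53

MEM[0x1a,0x2c,0x09] = 03 53 53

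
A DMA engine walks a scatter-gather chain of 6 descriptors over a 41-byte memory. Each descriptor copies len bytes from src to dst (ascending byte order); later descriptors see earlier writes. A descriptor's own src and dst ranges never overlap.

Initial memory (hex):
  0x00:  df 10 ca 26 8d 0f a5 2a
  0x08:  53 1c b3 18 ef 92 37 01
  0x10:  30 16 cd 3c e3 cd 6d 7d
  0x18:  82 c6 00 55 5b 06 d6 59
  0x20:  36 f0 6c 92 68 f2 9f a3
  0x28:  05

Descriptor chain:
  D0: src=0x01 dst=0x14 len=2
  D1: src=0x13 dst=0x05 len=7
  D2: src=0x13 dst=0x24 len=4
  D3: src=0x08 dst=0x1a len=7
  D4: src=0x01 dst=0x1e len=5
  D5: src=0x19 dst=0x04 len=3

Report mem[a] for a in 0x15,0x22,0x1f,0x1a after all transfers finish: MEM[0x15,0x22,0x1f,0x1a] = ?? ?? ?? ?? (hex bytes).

MEM[0x15,0x22,0x1f,0x1a] = ca 3c ca 6d

#0 dst[0x14+2] := {0x10,0xca}
#1 dst[0x05+7] := {0x3c,0x10,0xca,0x6d,0x7d,0x82,0xc6}
#2 dst[0x24+4] := {0x3c,0x10,0xca,0x6d}
#3 dst[0x1a+7] := {0x6d,0x7d,0x82,0xc6,0xef,0x92,0x37}
#4 dst[0x1e+5] := {0x10,0xca,0x26,0x8d,0x3c}
#5 dst[0x04+3] := {0xc6,0x6d,0x7d}
query mem[0x15]=0xca, mem[0x22]=0x3c, mem[0x1f]=0xca, mem[0x1a]=0x6d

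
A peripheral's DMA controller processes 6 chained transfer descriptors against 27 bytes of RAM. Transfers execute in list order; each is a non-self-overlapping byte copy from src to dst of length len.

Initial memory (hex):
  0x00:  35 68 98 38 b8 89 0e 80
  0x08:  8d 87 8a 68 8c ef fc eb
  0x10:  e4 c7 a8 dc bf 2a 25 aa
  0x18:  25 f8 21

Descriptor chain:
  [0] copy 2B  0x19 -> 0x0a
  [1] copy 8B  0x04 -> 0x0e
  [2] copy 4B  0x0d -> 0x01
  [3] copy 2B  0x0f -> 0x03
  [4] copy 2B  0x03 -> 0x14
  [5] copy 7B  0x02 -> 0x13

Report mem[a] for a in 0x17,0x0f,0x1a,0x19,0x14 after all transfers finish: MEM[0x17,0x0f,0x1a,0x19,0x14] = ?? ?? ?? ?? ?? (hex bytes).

D0: mem[0x0a..0x0b] <- [f8 21]
D1: mem[0x0e..0x15] <- [b8 89 0e 80 8d 87 f8 21]
D2: mem[0x01..0x04] <- [ef b8 89 0e]
D3: mem[0x03..0x04] <- [89 0e]
D4: mem[0x14..0x15] <- [89 0e]
D5: mem[0x13..0x19] <- [b8 89 0e 89 0e 80 8d]
query mem[0x17]=0x0e, mem[0x0f]=0x89, mem[0x1a]=0x21, mem[0x19]=0x8d, mem[0x14]=0x89

MEM[0x17,0x0f,0x1a,0x19,0x14] = 0e 89 21 8d 89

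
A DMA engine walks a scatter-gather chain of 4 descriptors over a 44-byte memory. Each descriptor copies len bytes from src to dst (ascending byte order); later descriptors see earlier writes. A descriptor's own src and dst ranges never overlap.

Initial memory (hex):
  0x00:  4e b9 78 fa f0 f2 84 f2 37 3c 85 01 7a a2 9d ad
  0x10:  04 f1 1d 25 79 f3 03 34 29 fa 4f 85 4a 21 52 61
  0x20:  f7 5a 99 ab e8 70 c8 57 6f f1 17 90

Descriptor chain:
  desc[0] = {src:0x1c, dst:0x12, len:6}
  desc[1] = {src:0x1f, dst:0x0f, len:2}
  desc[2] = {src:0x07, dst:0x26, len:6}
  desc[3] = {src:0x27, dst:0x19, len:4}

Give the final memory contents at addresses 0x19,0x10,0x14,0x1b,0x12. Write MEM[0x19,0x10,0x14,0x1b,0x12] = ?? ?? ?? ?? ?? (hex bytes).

MEM[0x19,0x10,0x14,0x1b,0x12] = 37 f7 52 85 4a

D0: mem[0x12..0x17] <- [4a 21 52 61 f7 5a]
D1: mem[0x0f..0x10] <- [61 f7]
D2: mem[0x26..0x2b] <- [f2 37 3c 85 01 7a]
D3: mem[0x19..0x1c] <- [37 3c 85 01]
query mem[0x19]=0x37, mem[0x10]=0xf7, mem[0x14]=0x52, mem[0x1b]=0x85, mem[0x12]=0x4a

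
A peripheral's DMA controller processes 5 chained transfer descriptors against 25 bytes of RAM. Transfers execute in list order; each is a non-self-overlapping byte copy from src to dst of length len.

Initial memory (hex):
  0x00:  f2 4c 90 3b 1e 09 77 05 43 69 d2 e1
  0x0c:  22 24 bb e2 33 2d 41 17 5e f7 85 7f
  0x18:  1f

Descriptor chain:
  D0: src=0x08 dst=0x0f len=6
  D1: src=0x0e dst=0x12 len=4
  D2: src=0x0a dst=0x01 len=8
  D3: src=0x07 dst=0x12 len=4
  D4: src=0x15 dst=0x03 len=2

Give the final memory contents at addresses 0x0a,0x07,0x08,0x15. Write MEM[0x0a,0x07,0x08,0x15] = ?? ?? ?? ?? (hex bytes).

#0 dst[0x0f+6] := {0x43,0x69,0xd2,0xe1,0x22,0x24}
#1 dst[0x12+4] := {0xbb,0x43,0x69,0xd2}
#2 dst[0x01+8] := {0xd2,0xe1,0x22,0x24,0xbb,0x43,0x69,0xd2}
#3 dst[0x12+4] := {0x69,0xd2,0x69,0xd2}
#4 dst[0x03+2] := {0xd2,0x85}
query mem[0x0a]=0xd2, mem[0x07]=0x69, mem[0x08]=0xd2, mem[0x15]=0xd2

MEM[0x0a,0x07,0x08,0x15] = d2 69 d2 d2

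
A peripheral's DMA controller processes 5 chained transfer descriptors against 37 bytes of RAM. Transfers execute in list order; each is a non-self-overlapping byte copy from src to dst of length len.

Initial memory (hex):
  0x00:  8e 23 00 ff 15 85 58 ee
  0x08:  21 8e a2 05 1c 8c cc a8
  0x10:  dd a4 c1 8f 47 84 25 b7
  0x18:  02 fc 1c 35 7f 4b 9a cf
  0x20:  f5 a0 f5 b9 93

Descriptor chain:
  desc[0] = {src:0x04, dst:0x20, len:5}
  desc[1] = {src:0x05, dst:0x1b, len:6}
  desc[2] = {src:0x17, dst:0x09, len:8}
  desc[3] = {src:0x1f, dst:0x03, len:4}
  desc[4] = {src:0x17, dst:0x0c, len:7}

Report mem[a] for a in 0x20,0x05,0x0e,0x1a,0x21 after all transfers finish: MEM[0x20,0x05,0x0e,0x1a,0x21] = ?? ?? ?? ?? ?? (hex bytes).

MEM[0x20,0x05,0x0e,0x1a,0x21] = a2 85 fc 1c 85

[0] 0x04->0x20 len=5 : 15 85 58 ee 21
[1] 0x05->0x1b len=6 : 85 58 ee 21 8e a2
[2] 0x17->0x09 len=8 : b7 02 fc 1c 85 58 ee 21
[3] 0x1f->0x03 len=4 : 8e a2 85 58
[4] 0x17->0x0c len=7 : b7 02 fc 1c 85 58 ee
query mem[0x20]=0xa2, mem[0x05]=0x85, mem[0x0e]=0xfc, mem[0x1a]=0x1c, mem[0x21]=0x85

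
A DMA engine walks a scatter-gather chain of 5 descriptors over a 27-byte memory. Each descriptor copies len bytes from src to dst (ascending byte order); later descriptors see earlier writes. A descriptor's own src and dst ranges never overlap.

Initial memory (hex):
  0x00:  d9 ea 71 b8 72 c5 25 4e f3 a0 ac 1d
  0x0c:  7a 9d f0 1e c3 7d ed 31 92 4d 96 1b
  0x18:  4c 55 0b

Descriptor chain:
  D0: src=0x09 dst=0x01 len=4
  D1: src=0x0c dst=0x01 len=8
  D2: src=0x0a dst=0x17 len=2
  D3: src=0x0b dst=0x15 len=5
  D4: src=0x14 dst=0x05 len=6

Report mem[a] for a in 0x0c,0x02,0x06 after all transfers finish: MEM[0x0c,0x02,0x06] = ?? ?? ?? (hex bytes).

D0: mem[0x01..0x04] <- [a0 ac 1d 7a]
D1: mem[0x01..0x08] <- [7a 9d f0 1e c3 7d ed 31]
D2: mem[0x17..0x18] <- [ac 1d]
D3: mem[0x15..0x19] <- [1d 7a 9d f0 1e]
D4: mem[0x05..0x0a] <- [92 1d 7a 9d f0 1e]
query mem[0x0c]=0x7a, mem[0x02]=0x9d, mem[0x06]=0x1d

MEM[0x0c,0x02,0x06] = 7a 9d 1d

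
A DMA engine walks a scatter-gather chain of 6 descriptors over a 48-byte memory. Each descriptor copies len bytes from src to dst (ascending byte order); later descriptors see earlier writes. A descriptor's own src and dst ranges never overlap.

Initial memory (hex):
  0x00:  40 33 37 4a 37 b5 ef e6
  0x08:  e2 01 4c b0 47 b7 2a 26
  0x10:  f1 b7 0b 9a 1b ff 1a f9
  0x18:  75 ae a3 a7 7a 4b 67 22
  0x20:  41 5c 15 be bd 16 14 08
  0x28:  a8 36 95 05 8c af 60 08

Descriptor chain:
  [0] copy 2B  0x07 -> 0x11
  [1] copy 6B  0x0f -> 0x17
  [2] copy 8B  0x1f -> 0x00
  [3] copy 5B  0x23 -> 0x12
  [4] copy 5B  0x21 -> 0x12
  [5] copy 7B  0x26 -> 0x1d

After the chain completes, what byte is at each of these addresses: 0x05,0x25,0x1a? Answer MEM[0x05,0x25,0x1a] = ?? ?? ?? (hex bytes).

MEM[0x05,0x25,0x1a] = bd 16 e2

[0] 0x07->0x11 len=2 : e6 e2
[1] 0x0f->0x17 len=6 : 26 f1 e6 e2 9a 1b
[2] 0x1f->0x00 len=8 : 22 41 5c 15 be bd 16 14
[3] 0x23->0x12 len=5 : be bd 16 14 08
[4] 0x21->0x12 len=5 : 5c 15 be bd 16
[5] 0x26->0x1d len=7 : 14 08 a8 36 95 05 8c
query mem[0x05]=0xbd, mem[0x25]=0x16, mem[0x1a]=0xe2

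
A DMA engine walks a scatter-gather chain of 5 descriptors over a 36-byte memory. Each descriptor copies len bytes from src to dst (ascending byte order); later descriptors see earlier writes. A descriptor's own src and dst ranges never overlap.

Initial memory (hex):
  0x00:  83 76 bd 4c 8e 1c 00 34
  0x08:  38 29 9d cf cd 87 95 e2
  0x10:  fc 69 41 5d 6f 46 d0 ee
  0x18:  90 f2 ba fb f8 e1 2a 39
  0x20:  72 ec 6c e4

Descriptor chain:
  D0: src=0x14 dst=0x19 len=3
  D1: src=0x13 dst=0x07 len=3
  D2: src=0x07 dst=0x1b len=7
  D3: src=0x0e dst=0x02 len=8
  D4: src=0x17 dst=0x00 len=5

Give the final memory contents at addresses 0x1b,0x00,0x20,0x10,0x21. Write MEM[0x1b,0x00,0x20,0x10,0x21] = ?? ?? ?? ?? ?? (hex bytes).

D0: mem[0x19..0x1b] <- [6f 46 d0]
D1: mem[0x07..0x09] <- [5d 6f 46]
D2: mem[0x1b..0x21] <- [5d 6f 46 9d cf cd 87]
D3: mem[0x02..0x09] <- [95 e2 fc 69 41 5d 6f 46]
D4: mem[0x00..0x04] <- [ee 90 6f 46 5d]
query mem[0x1b]=0x5d, mem[0x00]=0xee, mem[0x20]=0xcd, mem[0x10]=0xfc, mem[0x21]=0x87

MEM[0x1b,0x00,0x20,0x10,0x21] = 5d ee cd fc 87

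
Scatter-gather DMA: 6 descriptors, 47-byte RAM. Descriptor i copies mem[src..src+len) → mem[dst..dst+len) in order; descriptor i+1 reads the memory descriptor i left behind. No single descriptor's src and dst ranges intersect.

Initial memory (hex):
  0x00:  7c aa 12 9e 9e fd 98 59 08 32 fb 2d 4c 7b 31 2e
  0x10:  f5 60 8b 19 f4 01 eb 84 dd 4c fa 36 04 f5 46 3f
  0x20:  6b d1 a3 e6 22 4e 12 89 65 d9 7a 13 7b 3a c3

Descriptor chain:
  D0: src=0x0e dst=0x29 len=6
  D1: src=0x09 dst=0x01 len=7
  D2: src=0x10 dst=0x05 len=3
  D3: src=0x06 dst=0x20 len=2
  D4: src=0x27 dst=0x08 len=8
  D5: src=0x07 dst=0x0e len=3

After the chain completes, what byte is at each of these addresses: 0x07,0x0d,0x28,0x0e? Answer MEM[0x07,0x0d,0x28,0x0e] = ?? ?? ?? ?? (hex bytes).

[0] 0x0e->0x29 len=6 : 31 2e f5 60 8b 19
[1] 0x09->0x01 len=7 : 32 fb 2d 4c 7b 31 2e
[2] 0x10->0x05 len=3 : f5 60 8b
[3] 0x06->0x20 len=2 : 60 8b
[4] 0x27->0x08 len=8 : 89 65 31 2e f5 60 8b 19
[5] 0x07->0x0e len=3 : 8b 89 65
query mem[0x07]=0x8b, mem[0x0d]=0x60, mem[0x28]=0x65, mem[0x0e]=0x8b

MEM[0x07,0x0d,0x28,0x0e] = 8b 60 65 8b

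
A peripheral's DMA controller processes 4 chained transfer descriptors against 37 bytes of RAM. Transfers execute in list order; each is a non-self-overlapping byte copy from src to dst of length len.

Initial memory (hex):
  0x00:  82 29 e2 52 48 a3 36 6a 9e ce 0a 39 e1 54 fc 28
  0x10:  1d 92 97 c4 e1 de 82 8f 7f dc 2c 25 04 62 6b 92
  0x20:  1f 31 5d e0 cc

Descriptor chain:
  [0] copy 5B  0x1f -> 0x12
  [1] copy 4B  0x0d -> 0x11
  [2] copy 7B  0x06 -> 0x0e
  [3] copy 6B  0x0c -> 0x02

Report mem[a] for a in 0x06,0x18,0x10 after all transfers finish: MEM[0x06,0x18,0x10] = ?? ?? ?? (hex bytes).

  after D0: wrote 5B at 0x12 = 921f315de0
  after D1: wrote 4B at 0x11 = 54fc281d
  after D2: wrote 7B at 0x0e = 366a9ece0a39e1
  after D3: wrote 6B at 0x02 = e154366a9ece
query mem[0x06]=0x9e, mem[0x18]=0x7f, mem[0x10]=0x9e

MEM[0x06,0x18,0x10] = 9e 7f 9e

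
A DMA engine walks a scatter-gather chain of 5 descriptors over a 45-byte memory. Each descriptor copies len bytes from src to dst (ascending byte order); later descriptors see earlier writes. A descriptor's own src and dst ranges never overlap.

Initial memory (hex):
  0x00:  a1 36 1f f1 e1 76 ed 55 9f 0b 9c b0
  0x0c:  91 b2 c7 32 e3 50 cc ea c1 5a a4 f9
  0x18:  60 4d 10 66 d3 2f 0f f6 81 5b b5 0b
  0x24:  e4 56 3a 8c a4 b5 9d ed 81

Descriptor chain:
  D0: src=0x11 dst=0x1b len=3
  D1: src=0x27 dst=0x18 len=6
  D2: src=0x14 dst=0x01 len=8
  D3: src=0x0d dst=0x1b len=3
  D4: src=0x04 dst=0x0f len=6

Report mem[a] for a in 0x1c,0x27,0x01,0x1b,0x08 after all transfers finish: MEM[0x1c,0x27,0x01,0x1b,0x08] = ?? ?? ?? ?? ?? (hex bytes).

MEM[0x1c,0x27,0x01,0x1b,0x08] = c7 8c c1 b2 9d

  after D0: wrote 3B at 0x1b = 50ccea
  after D1: wrote 6B at 0x18 = 8ca4b59ded81
  after D2: wrote 8B at 0x01 = c15aa4f98ca4b59d
  after D3: wrote 3B at 0x1b = b2c732
  after D4: wrote 6B at 0x0f = f98ca4b59d0b
query mem[0x1c]=0xc7, mem[0x27]=0x8c, mem[0x01]=0xc1, mem[0x1b]=0xb2, mem[0x08]=0x9d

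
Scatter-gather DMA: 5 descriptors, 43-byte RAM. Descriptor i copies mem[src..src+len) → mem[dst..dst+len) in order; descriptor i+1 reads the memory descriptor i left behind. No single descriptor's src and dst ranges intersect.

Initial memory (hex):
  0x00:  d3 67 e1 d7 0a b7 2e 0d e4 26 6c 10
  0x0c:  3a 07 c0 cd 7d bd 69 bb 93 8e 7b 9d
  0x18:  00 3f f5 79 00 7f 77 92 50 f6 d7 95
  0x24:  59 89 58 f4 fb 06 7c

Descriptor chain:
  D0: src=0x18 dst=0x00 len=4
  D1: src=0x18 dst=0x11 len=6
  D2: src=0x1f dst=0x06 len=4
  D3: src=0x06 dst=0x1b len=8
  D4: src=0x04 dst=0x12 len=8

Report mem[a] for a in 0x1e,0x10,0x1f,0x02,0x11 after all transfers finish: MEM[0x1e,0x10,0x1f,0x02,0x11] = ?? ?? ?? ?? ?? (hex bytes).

D0: mem[0x00..0x03] <- [00 3f f5 79]
D1: mem[0x11..0x16] <- [00 3f f5 79 00 7f]
D2: mem[0x06..0x09] <- [92 50 f6 d7]
D3: mem[0x1b..0x22] <- [92 50 f6 d7 6c 10 3a 07]
D4: mem[0x12..0x19] <- [0a b7 92 50 f6 d7 6c 10]
query mem[0x1e]=0xd7, mem[0x10]=0x7d, mem[0x1f]=0x6c, mem[0x02]=0xf5, mem[0x11]=0x00

MEM[0x1e,0x10,0x1f,0x02,0x11] = d7 7d 6c f5 00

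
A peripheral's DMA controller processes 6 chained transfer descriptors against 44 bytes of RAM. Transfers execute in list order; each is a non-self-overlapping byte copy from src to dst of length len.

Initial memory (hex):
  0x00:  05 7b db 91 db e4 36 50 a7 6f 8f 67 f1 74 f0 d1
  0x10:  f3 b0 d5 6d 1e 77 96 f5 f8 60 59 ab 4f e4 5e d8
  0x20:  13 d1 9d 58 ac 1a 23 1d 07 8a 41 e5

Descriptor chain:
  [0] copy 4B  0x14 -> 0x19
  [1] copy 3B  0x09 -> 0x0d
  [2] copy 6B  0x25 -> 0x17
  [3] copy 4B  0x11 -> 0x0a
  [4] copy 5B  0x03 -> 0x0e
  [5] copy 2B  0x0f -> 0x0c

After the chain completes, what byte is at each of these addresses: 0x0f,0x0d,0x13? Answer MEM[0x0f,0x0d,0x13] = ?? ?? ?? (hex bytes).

D0: mem[0x19..0x1c] <- [1e 77 96 f5]
D1: mem[0x0d..0x0f] <- [6f 8f 67]
D2: mem[0x17..0x1c] <- [1a 23 1d 07 8a 41]
D3: mem[0x0a..0x0d] <- [b0 d5 6d 1e]
D4: mem[0x0e..0x12] <- [91 db e4 36 50]
D5: mem[0x0c..0x0d] <- [db e4]
query mem[0x0f]=0xdb, mem[0x0d]=0xe4, mem[0x13]=0x6d

MEM[0x0f,0x0d,0x13] = db e4 6d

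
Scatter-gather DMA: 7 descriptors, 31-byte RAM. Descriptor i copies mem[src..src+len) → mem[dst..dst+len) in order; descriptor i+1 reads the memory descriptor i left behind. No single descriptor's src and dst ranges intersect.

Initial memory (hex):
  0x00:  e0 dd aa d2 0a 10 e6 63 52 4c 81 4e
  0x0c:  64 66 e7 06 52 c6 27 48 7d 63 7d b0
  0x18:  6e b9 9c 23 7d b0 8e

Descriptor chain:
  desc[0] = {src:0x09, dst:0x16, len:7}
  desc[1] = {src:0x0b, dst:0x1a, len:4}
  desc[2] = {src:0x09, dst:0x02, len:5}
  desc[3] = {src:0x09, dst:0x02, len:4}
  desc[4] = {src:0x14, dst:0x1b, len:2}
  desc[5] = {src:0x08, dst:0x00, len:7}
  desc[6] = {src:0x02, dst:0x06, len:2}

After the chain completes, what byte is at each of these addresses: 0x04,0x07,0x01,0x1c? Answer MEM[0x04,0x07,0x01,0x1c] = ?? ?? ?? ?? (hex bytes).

MEM[0x04,0x07,0x01,0x1c] = 64 4e 4c 63

D0: mem[0x16..0x1c] <- [4c 81 4e 64 66 e7 06]
D1: mem[0x1a..0x1d] <- [4e 64 66 e7]
D2: mem[0x02..0x06] <- [4c 81 4e 64 66]
D3: mem[0x02..0x05] <- [4c 81 4e 64]
D4: mem[0x1b..0x1c] <- [7d 63]
D5: mem[0x00..0x06] <- [52 4c 81 4e 64 66 e7]
D6: mem[0x06..0x07] <- [81 4e]
query mem[0x04]=0x64, mem[0x07]=0x4e, mem[0x01]=0x4c, mem[0x1c]=0x63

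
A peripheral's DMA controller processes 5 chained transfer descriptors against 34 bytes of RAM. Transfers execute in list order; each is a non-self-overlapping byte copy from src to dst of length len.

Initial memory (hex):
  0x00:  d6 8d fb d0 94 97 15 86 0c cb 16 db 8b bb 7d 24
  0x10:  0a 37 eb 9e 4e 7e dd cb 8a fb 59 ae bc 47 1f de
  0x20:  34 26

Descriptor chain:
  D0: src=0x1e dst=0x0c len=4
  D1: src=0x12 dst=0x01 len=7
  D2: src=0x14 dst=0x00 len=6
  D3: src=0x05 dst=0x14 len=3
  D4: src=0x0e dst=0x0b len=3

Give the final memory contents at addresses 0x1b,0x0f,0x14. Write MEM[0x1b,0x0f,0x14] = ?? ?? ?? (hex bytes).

[0] 0x1e->0x0c len=4 : 1f de 34 26
[1] 0x12->0x01 len=7 : eb 9e 4e 7e dd cb 8a
[2] 0x14->0x00 len=6 : 4e 7e dd cb 8a fb
[3] 0x05->0x14 len=3 : fb cb 8a
[4] 0x0e->0x0b len=3 : 34 26 0a
query mem[0x1b]=0xae, mem[0x0f]=0x26, mem[0x14]=0xfb

MEM[0x1b,0x0f,0x14] = ae 26 fb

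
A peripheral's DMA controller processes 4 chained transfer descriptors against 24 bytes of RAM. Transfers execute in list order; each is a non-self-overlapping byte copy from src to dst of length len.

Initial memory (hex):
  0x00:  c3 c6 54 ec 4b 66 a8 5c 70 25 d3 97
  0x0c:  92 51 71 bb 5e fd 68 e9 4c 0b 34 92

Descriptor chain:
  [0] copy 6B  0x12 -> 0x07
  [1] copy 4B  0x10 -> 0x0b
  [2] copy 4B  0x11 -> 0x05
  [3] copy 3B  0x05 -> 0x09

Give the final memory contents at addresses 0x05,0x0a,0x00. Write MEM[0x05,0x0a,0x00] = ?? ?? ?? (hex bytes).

[0] 0x12->0x07 len=6 : 68 e9 4c 0b 34 92
[1] 0x10->0x0b len=4 : 5e fd 68 e9
[2] 0x11->0x05 len=4 : fd 68 e9 4c
[3] 0x05->0x09 len=3 : fd 68 e9
query mem[0x05]=0xfd, mem[0x0a]=0x68, mem[0x00]=0xc3

MEM[0x05,0x0a,0x00] = fd 68 c3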